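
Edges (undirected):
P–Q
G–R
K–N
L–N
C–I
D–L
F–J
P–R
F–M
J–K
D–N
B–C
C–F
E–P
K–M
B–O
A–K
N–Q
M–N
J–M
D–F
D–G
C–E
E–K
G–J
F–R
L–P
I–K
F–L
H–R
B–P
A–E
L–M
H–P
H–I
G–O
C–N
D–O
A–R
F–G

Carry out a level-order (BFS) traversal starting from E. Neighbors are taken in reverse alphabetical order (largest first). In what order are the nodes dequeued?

Visit E; enqueue P, K, C, A → queue [P, K, C, A]
Visit P; enqueue R, Q, L, H, B → queue [K, C, A, R, Q, L, H, B]
Visit K; enqueue N, M, J, I → queue [C, A, R, Q, L, H, B, N, M, J, I]
Visit C; enqueue F → queue [A, R, Q, L, H, B, N, M, J, I, F]
Visit A → queue [R, Q, L, H, B, N, M, J, I, F]
Visit R; enqueue G → queue [Q, L, H, B, N, M, J, I, F, G]
Visit Q → queue [L, H, B, N, M, J, I, F, G]
Visit L; enqueue D → queue [H, B, N, M, J, I, F, G, D]
Visit H → queue [B, N, M, J, I, F, G, D]
Visit B; enqueue O → queue [N, M, J, I, F, G, D, O]
Visit N → queue [M, J, I, F, G, D, O]
Visit M → queue [J, I, F, G, D, O]
Visit J → queue [I, F, G, D, O]
Visit I → queue [F, G, D, O]
Visit F → queue [G, D, O]
Visit G → queue [D, O]
Visit D → queue [O]
Visit O → queue []

E → P → K → C → A → R → Q → L → H → B → N → M → J → I → F → G → D → O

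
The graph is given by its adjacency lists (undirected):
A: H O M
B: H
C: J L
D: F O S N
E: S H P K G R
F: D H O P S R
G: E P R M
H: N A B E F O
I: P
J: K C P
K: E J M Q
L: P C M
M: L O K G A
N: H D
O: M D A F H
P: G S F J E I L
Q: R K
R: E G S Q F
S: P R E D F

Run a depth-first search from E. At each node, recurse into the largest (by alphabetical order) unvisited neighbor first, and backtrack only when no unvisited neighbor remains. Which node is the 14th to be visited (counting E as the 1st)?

Visit E
E → S
S → R
R → Q
Q → K
K → M
M → O
O → H
H → N
N → D
D → F
F → P
P → L
L → C
C → J
P → I
P → G
H → B
H → A

Visit order: E, S, R, Q, K, M, O, H, N, D, F, P, L, C, J, I, G, B, A

C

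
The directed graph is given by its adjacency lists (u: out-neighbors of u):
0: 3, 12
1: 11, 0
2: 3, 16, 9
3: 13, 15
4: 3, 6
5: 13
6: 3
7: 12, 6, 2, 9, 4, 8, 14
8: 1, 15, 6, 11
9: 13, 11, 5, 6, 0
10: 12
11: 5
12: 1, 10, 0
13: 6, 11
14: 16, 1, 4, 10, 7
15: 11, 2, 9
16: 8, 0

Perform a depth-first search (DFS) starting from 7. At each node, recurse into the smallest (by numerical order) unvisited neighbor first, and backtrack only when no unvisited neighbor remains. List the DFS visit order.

7 → 2 → 3 → 13 → 6 → 11 → 5 → 15 → 9 → 0 → 12 → 1 → 10 → 16 → 8 → 4 → 14

Visit 7
7 → 2
2 → 3
3 → 13
13 → 6
13 → 11
11 → 5
3 → 15
15 → 9
9 → 0
0 → 12
12 → 1
12 → 10
2 → 16
16 → 8
7 → 4
7 → 14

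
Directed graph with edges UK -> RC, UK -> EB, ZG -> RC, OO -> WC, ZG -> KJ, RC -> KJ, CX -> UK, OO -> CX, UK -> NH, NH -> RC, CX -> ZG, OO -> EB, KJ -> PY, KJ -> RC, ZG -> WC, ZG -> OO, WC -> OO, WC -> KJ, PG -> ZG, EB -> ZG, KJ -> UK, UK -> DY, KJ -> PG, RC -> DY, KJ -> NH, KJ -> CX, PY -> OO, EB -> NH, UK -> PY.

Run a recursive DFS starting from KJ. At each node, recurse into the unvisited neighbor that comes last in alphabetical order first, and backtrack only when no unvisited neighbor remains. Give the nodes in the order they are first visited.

KJ → UK → RC → DY → PY → OO → WC → EB → ZG → NH → CX → PG

Visit KJ
KJ → UK
UK → RC
RC → DY
UK → PY
PY → OO
OO → WC
OO → EB
EB → ZG
EB → NH
OO → CX
KJ → PG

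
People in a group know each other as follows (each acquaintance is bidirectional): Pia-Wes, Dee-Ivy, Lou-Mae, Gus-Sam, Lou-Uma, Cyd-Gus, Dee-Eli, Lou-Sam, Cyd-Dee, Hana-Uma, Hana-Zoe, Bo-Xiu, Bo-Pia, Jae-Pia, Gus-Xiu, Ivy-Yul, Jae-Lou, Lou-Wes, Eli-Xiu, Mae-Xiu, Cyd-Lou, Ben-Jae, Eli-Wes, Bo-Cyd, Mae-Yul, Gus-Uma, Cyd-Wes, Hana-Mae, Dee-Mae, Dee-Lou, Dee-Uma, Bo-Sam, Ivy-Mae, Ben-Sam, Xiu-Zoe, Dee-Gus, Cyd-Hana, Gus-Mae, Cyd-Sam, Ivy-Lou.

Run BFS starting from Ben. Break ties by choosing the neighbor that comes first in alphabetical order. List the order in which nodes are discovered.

Visit Ben; enqueue Jae, Sam → queue [Jae, Sam]
Visit Jae; enqueue Lou, Pia → queue [Sam, Lou, Pia]
Visit Sam; enqueue Bo, Cyd, Gus → queue [Lou, Pia, Bo, Cyd, Gus]
Visit Lou; enqueue Dee, Ivy, Mae, Uma, Wes → queue [Pia, Bo, Cyd, Gus, Dee, Ivy, Mae, Uma, Wes]
Visit Pia → queue [Bo, Cyd, Gus, Dee, Ivy, Mae, Uma, Wes]
Visit Bo; enqueue Xiu → queue [Cyd, Gus, Dee, Ivy, Mae, Uma, Wes, Xiu]
Visit Cyd; enqueue Hana → queue [Gus, Dee, Ivy, Mae, Uma, Wes, Xiu, Hana]
Visit Gus → queue [Dee, Ivy, Mae, Uma, Wes, Xiu, Hana]
Visit Dee; enqueue Eli → queue [Ivy, Mae, Uma, Wes, Xiu, Hana, Eli]
Visit Ivy; enqueue Yul → queue [Mae, Uma, Wes, Xiu, Hana, Eli, Yul]
Visit Mae → queue [Uma, Wes, Xiu, Hana, Eli, Yul]
Visit Uma → queue [Wes, Xiu, Hana, Eli, Yul]
Visit Wes → queue [Xiu, Hana, Eli, Yul]
Visit Xiu; enqueue Zoe → queue [Hana, Eli, Yul, Zoe]
Visit Hana → queue [Eli, Yul, Zoe]
Visit Eli → queue [Yul, Zoe]
Visit Yul → queue [Zoe]
Visit Zoe → queue []

Ben, Jae, Sam, Lou, Pia, Bo, Cyd, Gus, Dee, Ivy, Mae, Uma, Wes, Xiu, Hana, Eli, Yul, Zoe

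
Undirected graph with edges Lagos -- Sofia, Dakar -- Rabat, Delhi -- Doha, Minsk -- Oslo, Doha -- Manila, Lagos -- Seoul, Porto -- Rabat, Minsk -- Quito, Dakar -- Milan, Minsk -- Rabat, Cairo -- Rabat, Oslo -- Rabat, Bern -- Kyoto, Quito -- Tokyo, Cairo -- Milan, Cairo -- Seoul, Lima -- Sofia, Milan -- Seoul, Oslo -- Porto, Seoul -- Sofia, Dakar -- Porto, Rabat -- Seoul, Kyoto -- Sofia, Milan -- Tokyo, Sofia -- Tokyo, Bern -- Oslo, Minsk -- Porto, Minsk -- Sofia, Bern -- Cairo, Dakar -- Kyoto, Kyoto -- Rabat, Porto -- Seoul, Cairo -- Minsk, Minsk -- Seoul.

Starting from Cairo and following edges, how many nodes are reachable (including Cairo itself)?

15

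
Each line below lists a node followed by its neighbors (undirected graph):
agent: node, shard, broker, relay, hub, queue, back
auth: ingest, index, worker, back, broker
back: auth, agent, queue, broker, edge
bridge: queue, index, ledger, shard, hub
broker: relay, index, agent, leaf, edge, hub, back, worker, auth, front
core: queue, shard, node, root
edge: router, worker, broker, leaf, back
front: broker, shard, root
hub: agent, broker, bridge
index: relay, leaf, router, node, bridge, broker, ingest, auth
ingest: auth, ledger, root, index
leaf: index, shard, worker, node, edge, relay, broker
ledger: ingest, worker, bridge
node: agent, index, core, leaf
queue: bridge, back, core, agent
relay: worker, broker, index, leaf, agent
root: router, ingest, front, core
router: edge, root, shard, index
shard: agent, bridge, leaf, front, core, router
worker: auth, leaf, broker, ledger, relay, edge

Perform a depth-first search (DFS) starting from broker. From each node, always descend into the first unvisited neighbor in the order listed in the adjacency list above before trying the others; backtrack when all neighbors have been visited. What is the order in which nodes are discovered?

broker relay worker auth ingest ledger bridge queue back agent node index leaf shard front root router edge core hub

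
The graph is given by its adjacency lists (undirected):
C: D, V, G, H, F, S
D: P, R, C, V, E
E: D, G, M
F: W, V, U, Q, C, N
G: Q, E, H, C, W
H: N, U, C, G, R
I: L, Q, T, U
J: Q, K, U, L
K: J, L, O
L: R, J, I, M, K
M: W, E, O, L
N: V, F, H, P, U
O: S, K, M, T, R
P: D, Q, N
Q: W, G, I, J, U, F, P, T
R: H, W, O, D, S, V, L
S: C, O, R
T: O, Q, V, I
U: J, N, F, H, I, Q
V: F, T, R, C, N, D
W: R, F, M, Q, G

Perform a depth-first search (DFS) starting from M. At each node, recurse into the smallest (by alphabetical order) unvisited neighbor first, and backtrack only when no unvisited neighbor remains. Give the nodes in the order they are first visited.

Visit M
M → E
E → D
D → C
C → F
F → N
N → H
H → G
G → Q
Q → I
I → L
L → J
J → K
K → O
O → R
R → S
R → V
V → T
R → W
J → U
Q → P

M → E → D → C → F → N → H → G → Q → I → L → J → K → O → R → S → V → T → W → U → P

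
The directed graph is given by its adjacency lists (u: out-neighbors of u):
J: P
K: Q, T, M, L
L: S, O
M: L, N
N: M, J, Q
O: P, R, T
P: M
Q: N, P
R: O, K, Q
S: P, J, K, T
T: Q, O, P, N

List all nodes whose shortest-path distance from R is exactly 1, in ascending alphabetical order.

K, O, Q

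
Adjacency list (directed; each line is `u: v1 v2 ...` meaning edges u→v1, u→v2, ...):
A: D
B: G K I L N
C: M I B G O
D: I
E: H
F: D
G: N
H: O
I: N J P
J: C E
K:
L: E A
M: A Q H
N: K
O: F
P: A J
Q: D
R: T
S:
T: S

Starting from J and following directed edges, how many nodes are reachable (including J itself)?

BFS from J visits: J, C, E, M, I, B, G, O, H, A, Q, N, P, K, L, F, D
Reachable nodes: 17 of 20 total.

17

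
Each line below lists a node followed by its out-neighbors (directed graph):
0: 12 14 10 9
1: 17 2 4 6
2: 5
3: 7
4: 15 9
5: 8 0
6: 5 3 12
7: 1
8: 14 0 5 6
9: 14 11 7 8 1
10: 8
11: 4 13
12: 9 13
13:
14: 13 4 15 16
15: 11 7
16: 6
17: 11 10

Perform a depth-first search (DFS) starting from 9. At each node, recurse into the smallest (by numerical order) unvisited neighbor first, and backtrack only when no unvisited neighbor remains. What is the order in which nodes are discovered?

9 -> 1 -> 2 -> 5 -> 0 -> 10 -> 8 -> 6 -> 3 -> 7 -> 12 -> 13 -> 14 -> 4 -> 15 -> 11 -> 16 -> 17

Visit 9
9 → 1
1 → 2
2 → 5
5 → 0
0 → 10
10 → 8
8 → 6
6 → 3
3 → 7
6 → 12
12 → 13
8 → 14
14 → 4
4 → 15
15 → 11
14 → 16
1 → 17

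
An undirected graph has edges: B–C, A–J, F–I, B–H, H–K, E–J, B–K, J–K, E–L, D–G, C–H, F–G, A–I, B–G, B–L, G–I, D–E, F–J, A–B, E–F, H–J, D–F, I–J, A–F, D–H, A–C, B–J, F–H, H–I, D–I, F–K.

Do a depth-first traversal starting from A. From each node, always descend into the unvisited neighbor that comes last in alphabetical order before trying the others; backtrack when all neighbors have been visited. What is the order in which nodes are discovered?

A, J, K, H, I, G, F, E, L, B, C, D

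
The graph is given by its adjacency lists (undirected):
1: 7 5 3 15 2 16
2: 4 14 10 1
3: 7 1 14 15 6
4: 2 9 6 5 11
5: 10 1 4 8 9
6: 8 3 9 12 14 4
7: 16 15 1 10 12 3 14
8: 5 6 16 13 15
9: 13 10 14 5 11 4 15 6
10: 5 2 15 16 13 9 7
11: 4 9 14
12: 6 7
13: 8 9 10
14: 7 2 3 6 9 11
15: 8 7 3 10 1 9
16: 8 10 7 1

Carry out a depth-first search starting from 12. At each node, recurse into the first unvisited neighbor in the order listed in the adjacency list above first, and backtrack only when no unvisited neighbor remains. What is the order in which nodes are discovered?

Visit 12
12 → 6
6 → 8
8 → 5
5 → 10
10 → 2
2 → 4
4 → 9
9 → 13
9 → 14
14 → 7
7 → 16
16 → 1
1 → 3
3 → 15
14 → 11

12 -> 6 -> 8 -> 5 -> 10 -> 2 -> 4 -> 9 -> 13 -> 14 -> 7 -> 16 -> 1 -> 3 -> 15 -> 11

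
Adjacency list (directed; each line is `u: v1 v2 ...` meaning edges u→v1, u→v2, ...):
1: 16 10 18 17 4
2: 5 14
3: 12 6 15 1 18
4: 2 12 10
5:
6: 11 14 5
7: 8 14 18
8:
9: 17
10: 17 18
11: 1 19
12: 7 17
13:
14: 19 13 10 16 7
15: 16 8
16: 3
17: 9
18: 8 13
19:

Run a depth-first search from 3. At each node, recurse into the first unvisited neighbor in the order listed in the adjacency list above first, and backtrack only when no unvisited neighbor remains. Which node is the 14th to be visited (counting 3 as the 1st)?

Visit 3
3 → 12
12 → 7
7 → 8
7 → 14
14 → 19
14 → 13
14 → 10
10 → 17
17 → 9
10 → 18
14 → 16
3 → 6
6 → 11
11 → 1
1 → 4
4 → 2
2 → 5
3 → 15

Visit order: 3, 12, 7, 8, 14, 19, 13, 10, 17, 9, 18, 16, 6, 11, 1, 4, 2, 5, 15

11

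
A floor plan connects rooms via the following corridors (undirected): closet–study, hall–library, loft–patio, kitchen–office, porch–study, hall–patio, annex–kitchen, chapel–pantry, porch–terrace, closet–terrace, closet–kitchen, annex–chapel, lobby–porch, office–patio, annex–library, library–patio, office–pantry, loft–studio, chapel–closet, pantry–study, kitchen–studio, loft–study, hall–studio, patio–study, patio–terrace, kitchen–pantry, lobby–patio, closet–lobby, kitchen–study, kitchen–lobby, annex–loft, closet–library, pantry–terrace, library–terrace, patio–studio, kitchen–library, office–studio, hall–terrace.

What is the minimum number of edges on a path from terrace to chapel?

2

Level 0: terrace
Level 1: closet, hall, library, pantry, patio, porch
Level 2: annex, chapel, kitchen, lobby, loft, office, studio, study
chapel first appears at level 2.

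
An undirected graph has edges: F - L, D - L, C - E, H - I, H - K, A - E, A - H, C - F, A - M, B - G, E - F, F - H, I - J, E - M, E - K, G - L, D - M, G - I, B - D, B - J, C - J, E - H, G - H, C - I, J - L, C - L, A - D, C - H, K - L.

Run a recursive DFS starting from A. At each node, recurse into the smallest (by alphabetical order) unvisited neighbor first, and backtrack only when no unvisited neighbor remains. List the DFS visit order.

A, D, B, G, H, C, E, F, L, J, I, K, M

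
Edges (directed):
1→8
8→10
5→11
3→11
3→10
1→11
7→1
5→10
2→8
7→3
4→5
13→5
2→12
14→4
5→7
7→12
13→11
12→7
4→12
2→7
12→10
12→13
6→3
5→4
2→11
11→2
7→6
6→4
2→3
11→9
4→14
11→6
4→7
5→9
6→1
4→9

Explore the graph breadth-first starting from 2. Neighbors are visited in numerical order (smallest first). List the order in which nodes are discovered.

Visit 2; enqueue 3, 7, 8, 11, 12 → queue [3, 7, 8, 11, 12]
Visit 3; enqueue 10 → queue [7, 8, 11, 12, 10]
Visit 7; enqueue 1, 6 → queue [8, 11, 12, 10, 1, 6]
Visit 8 → queue [11, 12, 10, 1, 6]
Visit 11; enqueue 9 → queue [12, 10, 1, 6, 9]
Visit 12; enqueue 13 → queue [10, 1, 6, 9, 13]
Visit 10 → queue [1, 6, 9, 13]
Visit 1 → queue [6, 9, 13]
Visit 6; enqueue 4 → queue [9, 13, 4]
Visit 9 → queue [13, 4]
Visit 13; enqueue 5 → queue [4, 5]
Visit 4; enqueue 14 → queue [5, 14]
Visit 5 → queue [14]
Visit 14 → queue []

2, 3, 7, 8, 11, 12, 10, 1, 6, 9, 13, 4, 5, 14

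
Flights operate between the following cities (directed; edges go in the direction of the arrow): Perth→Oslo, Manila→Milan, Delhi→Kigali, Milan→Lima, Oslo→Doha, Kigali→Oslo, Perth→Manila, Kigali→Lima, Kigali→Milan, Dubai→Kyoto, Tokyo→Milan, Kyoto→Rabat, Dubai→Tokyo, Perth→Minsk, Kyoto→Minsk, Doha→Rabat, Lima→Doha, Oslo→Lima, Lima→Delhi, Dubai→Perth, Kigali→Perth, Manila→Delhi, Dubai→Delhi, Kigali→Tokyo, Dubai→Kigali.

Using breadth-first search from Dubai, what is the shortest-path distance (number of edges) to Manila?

Level 0: Dubai
Level 1: Delhi, Kigali, Kyoto, Perth, Tokyo
Level 2: Lima, Manila, Milan, Minsk, Oslo, Rabat
Level 3: Doha
Manila first appears at level 2.

2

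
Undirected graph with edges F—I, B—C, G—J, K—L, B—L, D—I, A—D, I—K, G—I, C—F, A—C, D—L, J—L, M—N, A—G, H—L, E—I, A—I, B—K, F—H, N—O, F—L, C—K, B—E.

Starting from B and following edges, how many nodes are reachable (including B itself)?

BFS from B visits: B, C, E, K, L, A, F, I, D, H, J, G
Reachable nodes: 12 of 15 total.

12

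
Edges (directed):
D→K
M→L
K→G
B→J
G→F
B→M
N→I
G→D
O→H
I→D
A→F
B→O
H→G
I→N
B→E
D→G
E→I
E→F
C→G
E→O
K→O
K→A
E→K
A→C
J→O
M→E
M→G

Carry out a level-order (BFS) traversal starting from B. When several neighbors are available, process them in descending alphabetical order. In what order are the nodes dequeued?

Visit B; enqueue O, M, J, E → queue [O, M, J, E]
Visit O; enqueue H → queue [M, J, E, H]
Visit M; enqueue L, G → queue [J, E, H, L, G]
Visit J → queue [E, H, L, G]
Visit E; enqueue K, I, F → queue [H, L, G, K, I, F]
Visit H → queue [L, G, K, I, F]
Visit L → queue [G, K, I, F]
Visit G; enqueue D → queue [K, I, F, D]
Visit K; enqueue A → queue [I, F, D, A]
Visit I; enqueue N → queue [F, D, A, N]
Visit F → queue [D, A, N]
Visit D → queue [A, N]
Visit A; enqueue C → queue [N, C]
Visit N → queue [C]
Visit C → queue []

B, O, M, J, E, H, L, G, K, I, F, D, A, N, C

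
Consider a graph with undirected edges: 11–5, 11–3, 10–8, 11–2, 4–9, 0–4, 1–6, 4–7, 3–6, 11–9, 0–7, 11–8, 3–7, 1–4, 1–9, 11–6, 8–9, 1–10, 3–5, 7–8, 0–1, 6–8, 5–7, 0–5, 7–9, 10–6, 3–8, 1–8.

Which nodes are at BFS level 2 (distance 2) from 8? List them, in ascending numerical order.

Level 0: 8
Level 1: 1, 3, 6, 7, 9, 10, 11
Level 2: 0, 2, 4, 5

0, 2, 4, 5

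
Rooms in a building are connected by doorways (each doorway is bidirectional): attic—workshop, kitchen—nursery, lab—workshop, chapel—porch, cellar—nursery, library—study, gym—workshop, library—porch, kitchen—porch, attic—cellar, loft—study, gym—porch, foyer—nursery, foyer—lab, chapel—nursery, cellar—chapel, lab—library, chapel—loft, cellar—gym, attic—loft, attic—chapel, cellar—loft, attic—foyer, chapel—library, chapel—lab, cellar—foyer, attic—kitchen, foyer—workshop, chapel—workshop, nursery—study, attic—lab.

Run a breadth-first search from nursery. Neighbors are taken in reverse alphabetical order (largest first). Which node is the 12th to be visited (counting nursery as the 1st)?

Visit nursery; enqueue study, kitchen, foyer, chapel, cellar → queue [study, kitchen, foyer, chapel, cellar]
Visit study; enqueue loft, library → queue [kitchen, foyer, chapel, cellar, loft, library]
Visit kitchen; enqueue porch, attic → queue [foyer, chapel, cellar, loft, library, porch, attic]
Visit foyer; enqueue workshop, lab → queue [chapel, cellar, loft, library, porch, attic, workshop, lab]
Visit chapel → queue [cellar, loft, library, porch, attic, workshop, lab]
Visit cellar; enqueue gym → queue [loft, library, porch, attic, workshop, lab, gym]
Visit loft → queue [library, porch, attic, workshop, lab, gym]
Visit library → queue [porch, attic, workshop, lab, gym]
Visit porch → queue [attic, workshop, lab, gym]
Visit attic → queue [workshop, lab, gym]
Visit workshop → queue [lab, gym]
Visit lab → queue [gym]
Visit gym → queue []

Visit order: nursery, study, kitchen, foyer, chapel, cellar, loft, library, porch, attic, workshop, lab, gym

lab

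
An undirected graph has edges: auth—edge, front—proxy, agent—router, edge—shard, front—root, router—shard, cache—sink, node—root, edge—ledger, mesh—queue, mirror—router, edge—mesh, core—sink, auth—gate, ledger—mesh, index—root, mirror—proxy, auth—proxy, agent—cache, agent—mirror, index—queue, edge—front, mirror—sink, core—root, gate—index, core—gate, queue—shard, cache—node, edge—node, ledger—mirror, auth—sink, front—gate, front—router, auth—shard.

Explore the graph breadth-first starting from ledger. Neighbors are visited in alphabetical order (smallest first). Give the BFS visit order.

ledger -> edge -> mesh -> mirror -> auth -> front -> node -> shard -> queue -> agent -> proxy -> router -> sink -> gate -> root -> cache -> index -> core

Visit ledger; enqueue edge, mesh, mirror → queue [edge, mesh, mirror]
Visit edge; enqueue auth, front, node, shard → queue [mesh, mirror, auth, front, node, shard]
Visit mesh; enqueue queue → queue [mirror, auth, front, node, shard, queue]
Visit mirror; enqueue agent, proxy, router, sink → queue [auth, front, node, shard, queue, agent, proxy, router, sink]
Visit auth; enqueue gate → queue [front, node, shard, queue, agent, proxy, router, sink, gate]
Visit front; enqueue root → queue [node, shard, queue, agent, proxy, router, sink, gate, root]
Visit node; enqueue cache → queue [shard, queue, agent, proxy, router, sink, gate, root, cache]
Visit shard → queue [queue, agent, proxy, router, sink, gate, root, cache]
Visit queue; enqueue index → queue [agent, proxy, router, sink, gate, root, cache, index]
Visit agent → queue [proxy, router, sink, gate, root, cache, index]
Visit proxy → queue [router, sink, gate, root, cache, index]
Visit router → queue [sink, gate, root, cache, index]
Visit sink; enqueue core → queue [gate, root, cache, index, core]
Visit gate → queue [root, cache, index, core]
Visit root → queue [cache, index, core]
Visit cache → queue [index, core]
Visit index → queue [core]
Visit core → queue []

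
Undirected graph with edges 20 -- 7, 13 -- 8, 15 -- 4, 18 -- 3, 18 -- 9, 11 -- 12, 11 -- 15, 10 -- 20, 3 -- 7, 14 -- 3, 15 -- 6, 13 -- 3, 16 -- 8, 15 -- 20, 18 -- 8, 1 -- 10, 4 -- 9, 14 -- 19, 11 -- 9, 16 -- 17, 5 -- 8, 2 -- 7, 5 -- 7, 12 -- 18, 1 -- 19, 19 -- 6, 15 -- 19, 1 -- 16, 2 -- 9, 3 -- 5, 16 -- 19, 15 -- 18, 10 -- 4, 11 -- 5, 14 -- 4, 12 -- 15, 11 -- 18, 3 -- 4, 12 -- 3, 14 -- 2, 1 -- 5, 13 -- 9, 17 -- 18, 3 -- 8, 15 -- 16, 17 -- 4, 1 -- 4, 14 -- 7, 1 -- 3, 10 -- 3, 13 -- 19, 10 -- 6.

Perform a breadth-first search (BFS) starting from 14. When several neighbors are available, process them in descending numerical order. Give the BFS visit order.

Visit 14; enqueue 19, 7, 4, 3, 2 → queue [19, 7, 4, 3, 2]
Visit 19; enqueue 16, 15, 13, 6, 1 → queue [7, 4, 3, 2, 16, 15, 13, 6, 1]
Visit 7; enqueue 20, 5 → queue [4, 3, 2, 16, 15, 13, 6, 1, 20, 5]
Visit 4; enqueue 17, 10, 9 → queue [3, 2, 16, 15, 13, 6, 1, 20, 5, 17, 10, 9]
Visit 3; enqueue 18, 12, 8 → queue [2, 16, 15, 13, 6, 1, 20, 5, 17, 10, 9, 18, 12, 8]
Visit 2 → queue [16, 15, 13, 6, 1, 20, 5, 17, 10, 9, 18, 12, 8]
Visit 16 → queue [15, 13, 6, 1, 20, 5, 17, 10, 9, 18, 12, 8]
Visit 15; enqueue 11 → queue [13, 6, 1, 20, 5, 17, 10, 9, 18, 12, 8, 11]
Visit 13 → queue [6, 1, 20, 5, 17, 10, 9, 18, 12, 8, 11]
Visit 6 → queue [1, 20, 5, 17, 10, 9, 18, 12, 8, 11]
Visit 1 → queue [20, 5, 17, 10, 9, 18, 12, 8, 11]
Visit 20 → queue [5, 17, 10, 9, 18, 12, 8, 11]
Visit 5 → queue [17, 10, 9, 18, 12, 8, 11]
Visit 17 → queue [10, 9, 18, 12, 8, 11]
Visit 10 → queue [9, 18, 12, 8, 11]
Visit 9 → queue [18, 12, 8, 11]
Visit 18 → queue [12, 8, 11]
Visit 12 → queue [8, 11]
Visit 8 → queue [11]
Visit 11 → queue []

14 19 7 4 3 2 16 15 13 6 1 20 5 17 10 9 18 12 8 11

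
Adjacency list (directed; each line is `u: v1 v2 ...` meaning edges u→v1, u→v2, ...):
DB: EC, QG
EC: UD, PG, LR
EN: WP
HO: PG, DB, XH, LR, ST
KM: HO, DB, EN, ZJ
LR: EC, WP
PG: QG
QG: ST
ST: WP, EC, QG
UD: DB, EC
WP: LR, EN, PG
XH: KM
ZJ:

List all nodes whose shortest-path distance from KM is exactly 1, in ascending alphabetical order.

Level 0: KM
Level 1: DB, EN, HO, ZJ
Level 2: EC, LR, PG, QG, ST, WP, XH
Level 3: UD

DB, EN, HO, ZJ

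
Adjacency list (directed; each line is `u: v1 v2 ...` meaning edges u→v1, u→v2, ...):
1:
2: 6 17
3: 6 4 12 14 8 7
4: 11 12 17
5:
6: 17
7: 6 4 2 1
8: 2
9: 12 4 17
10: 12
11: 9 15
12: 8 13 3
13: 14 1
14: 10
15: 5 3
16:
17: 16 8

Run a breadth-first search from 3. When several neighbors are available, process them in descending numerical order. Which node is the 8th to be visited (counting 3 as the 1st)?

10

Visit 3; enqueue 14, 12, 8, 7, 6, 4 → queue [14, 12, 8, 7, 6, 4]
Visit 14; enqueue 10 → queue [12, 8, 7, 6, 4, 10]
Visit 12; enqueue 13 → queue [8, 7, 6, 4, 10, 13]
Visit 8; enqueue 2 → queue [7, 6, 4, 10, 13, 2]
Visit 7; enqueue 1 → queue [6, 4, 10, 13, 2, 1]
Visit 6; enqueue 17 → queue [4, 10, 13, 2, 1, 17]
Visit 4; enqueue 11 → queue [10, 13, 2, 1, 17, 11]
Visit 10 → queue [13, 2, 1, 17, 11]
Visit 13 → queue [2, 1, 17, 11]
Visit 2 → queue [1, 17, 11]
Visit 1 → queue [17, 11]
Visit 17; enqueue 16 → queue [11, 16]
Visit 11; enqueue 15, 9 → queue [16, 15, 9]
Visit 16 → queue [15, 9]
Visit 15; enqueue 5 → queue [9, 5]
Visit 9 → queue [5]
Visit 5 → queue []

Visit order: 3, 14, 12, 8, 7, 6, 4, 10, 13, 2, 1, 17, 11, 16, 15, 9, 5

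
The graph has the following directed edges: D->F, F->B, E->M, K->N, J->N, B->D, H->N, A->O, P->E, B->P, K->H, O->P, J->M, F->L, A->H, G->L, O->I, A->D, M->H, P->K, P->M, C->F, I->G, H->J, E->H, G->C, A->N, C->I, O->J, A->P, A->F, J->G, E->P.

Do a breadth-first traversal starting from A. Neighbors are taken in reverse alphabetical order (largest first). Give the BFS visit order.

A P O N H F D M K E J I L B G C

Visit A; enqueue P, O, N, H, F, D → queue [P, O, N, H, F, D]
Visit P; enqueue M, K, E → queue [O, N, H, F, D, M, K, E]
Visit O; enqueue J, I → queue [N, H, F, D, M, K, E, J, I]
Visit N → queue [H, F, D, M, K, E, J, I]
Visit H → queue [F, D, M, K, E, J, I]
Visit F; enqueue L, B → queue [D, M, K, E, J, I, L, B]
Visit D → queue [M, K, E, J, I, L, B]
Visit M → queue [K, E, J, I, L, B]
Visit K → queue [E, J, I, L, B]
Visit E → queue [J, I, L, B]
Visit J; enqueue G → queue [I, L, B, G]
Visit I → queue [L, B, G]
Visit L → queue [B, G]
Visit B → queue [G]
Visit G; enqueue C → queue [C]
Visit C → queue []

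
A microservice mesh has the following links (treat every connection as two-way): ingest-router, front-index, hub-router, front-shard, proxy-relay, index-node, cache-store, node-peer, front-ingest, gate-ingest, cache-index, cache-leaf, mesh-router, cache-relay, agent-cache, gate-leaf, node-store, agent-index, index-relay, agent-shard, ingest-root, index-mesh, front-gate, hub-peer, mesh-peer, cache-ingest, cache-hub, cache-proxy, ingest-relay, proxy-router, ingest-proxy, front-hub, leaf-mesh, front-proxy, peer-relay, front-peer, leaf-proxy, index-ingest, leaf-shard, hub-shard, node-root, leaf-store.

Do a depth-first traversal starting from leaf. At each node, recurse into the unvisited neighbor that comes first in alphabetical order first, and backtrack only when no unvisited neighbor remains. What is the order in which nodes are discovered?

leaf cache agent index front gate ingest proxy relay peer hub router mesh shard node root store

Visit leaf
leaf → cache
cache → agent
agent → index
index → front
front → gate
gate → ingest
ingest → proxy
proxy → relay
relay → peer
peer → hub
hub → router
router → mesh
hub → shard
peer → node
node → root
node → store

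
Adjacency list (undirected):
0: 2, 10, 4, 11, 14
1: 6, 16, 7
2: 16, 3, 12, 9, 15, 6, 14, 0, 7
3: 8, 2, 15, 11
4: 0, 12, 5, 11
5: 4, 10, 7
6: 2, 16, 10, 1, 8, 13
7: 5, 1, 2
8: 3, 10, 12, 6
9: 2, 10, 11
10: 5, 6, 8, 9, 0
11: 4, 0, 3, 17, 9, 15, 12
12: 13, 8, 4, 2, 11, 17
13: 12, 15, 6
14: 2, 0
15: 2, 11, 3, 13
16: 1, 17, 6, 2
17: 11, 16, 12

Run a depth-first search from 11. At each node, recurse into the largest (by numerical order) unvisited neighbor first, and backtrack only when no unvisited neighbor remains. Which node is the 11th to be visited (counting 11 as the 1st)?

5

Visit 11
11 → 17
17 → 16
16 → 6
6 → 13
13 → 15
15 → 3
3 → 8
8 → 12
12 → 4
4 → 5
5 → 10
10 → 9
9 → 2
2 → 14
14 → 0
2 → 7
7 → 1

Visit order: 11, 17, 16, 6, 13, 15, 3, 8, 12, 4, 5, 10, 9, 2, 14, 0, 7, 1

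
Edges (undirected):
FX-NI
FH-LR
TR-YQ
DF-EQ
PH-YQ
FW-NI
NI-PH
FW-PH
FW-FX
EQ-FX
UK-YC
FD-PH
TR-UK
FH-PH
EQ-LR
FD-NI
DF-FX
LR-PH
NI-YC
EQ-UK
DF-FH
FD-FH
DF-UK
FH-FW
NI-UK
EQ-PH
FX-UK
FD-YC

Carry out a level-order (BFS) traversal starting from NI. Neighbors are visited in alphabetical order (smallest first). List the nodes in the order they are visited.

NI → FD → FW → FX → PH → UK → YC → FH → DF → EQ → LR → YQ → TR

Visit NI; enqueue FD, FW, FX, PH, UK, YC → queue [FD, FW, FX, PH, UK, YC]
Visit FD; enqueue FH → queue [FW, FX, PH, UK, YC, FH]
Visit FW → queue [FX, PH, UK, YC, FH]
Visit FX; enqueue DF, EQ → queue [PH, UK, YC, FH, DF, EQ]
Visit PH; enqueue LR, YQ → queue [UK, YC, FH, DF, EQ, LR, YQ]
Visit UK; enqueue TR → queue [YC, FH, DF, EQ, LR, YQ, TR]
Visit YC → queue [FH, DF, EQ, LR, YQ, TR]
Visit FH → queue [DF, EQ, LR, YQ, TR]
Visit DF → queue [EQ, LR, YQ, TR]
Visit EQ → queue [LR, YQ, TR]
Visit LR → queue [YQ, TR]
Visit YQ → queue [TR]
Visit TR → queue []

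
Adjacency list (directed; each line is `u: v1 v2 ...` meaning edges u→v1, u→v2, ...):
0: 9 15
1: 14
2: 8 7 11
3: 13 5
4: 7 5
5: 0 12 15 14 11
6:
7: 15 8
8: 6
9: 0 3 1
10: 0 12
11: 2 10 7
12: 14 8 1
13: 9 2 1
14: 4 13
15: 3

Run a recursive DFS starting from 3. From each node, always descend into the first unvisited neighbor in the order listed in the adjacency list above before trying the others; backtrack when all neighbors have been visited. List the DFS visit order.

Visit 3
3 → 13
13 → 9
9 → 0
0 → 15
9 → 1
1 → 14
14 → 4
4 → 7
7 → 8
8 → 6
4 → 5
5 → 12
5 → 11
11 → 2
11 → 10

3 -> 13 -> 9 -> 0 -> 15 -> 1 -> 14 -> 4 -> 7 -> 8 -> 6 -> 5 -> 12 -> 11 -> 2 -> 10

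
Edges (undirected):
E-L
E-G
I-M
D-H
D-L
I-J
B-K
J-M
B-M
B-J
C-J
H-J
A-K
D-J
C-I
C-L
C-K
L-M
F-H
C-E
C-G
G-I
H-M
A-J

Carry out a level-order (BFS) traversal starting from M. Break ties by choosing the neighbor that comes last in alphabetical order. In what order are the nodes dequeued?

Visit M; enqueue L, J, I, H, B → queue [L, J, I, H, B]
Visit L; enqueue E, D, C → queue [J, I, H, B, E, D, C]
Visit J; enqueue A → queue [I, H, B, E, D, C, A]
Visit I; enqueue G → queue [H, B, E, D, C, A, G]
Visit H; enqueue F → queue [B, E, D, C, A, G, F]
Visit B; enqueue K → queue [E, D, C, A, G, F, K]
Visit E → queue [D, C, A, G, F, K]
Visit D → queue [C, A, G, F, K]
Visit C → queue [A, G, F, K]
Visit A → queue [G, F, K]
Visit G → queue [F, K]
Visit F → queue [K]
Visit K → queue []

M, L, J, I, H, B, E, D, C, A, G, F, K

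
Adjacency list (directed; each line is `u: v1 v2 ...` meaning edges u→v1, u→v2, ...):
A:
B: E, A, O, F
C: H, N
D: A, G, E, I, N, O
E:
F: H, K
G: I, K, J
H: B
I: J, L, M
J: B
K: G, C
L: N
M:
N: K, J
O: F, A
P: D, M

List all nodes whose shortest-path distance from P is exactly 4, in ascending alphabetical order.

Level 0: P
Level 1: D, M
Level 2: A, E, G, I, N, O
Level 3: F, J, K, L
Level 4: B, C, H

B, C, H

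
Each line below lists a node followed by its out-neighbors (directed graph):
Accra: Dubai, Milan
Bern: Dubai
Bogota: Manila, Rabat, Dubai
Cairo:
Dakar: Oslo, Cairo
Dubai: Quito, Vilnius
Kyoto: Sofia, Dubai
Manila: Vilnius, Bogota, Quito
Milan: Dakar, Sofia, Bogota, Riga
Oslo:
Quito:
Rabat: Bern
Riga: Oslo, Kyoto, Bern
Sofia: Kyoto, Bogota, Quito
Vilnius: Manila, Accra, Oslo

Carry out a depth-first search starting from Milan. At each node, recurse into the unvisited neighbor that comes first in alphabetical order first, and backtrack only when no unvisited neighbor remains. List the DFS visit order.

Visit Milan
Milan → Bogota
Bogota → Dubai
Dubai → Quito
Dubai → Vilnius
Vilnius → Accra
Vilnius → Manila
Vilnius → Oslo
Bogota → Rabat
Rabat → Bern
Milan → Dakar
Dakar → Cairo
Milan → Riga
Riga → Kyoto
Kyoto → Sofia

Milan, Bogota, Dubai, Quito, Vilnius, Accra, Manila, Oslo, Rabat, Bern, Dakar, Cairo, Riga, Kyoto, Sofia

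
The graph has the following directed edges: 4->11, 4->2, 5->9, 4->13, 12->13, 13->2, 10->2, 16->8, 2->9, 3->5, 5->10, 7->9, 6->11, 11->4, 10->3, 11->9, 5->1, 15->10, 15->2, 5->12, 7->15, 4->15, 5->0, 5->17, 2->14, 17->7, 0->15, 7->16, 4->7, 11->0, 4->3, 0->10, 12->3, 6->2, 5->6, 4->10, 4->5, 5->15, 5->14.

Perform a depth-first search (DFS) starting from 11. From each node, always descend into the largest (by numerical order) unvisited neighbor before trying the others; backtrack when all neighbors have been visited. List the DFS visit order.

11 -> 9 -> 4 -> 15 -> 10 -> 3 -> 5 -> 17 -> 7 -> 16 -> 8 -> 14 -> 12 -> 13 -> 2 -> 6 -> 1 -> 0

Visit 11
11 → 9
11 → 4
4 → 15
15 → 10
10 → 3
3 → 5
5 → 17
17 → 7
7 → 16
16 → 8
5 → 14
5 → 12
12 → 13
13 → 2
5 → 6
5 → 1
5 → 0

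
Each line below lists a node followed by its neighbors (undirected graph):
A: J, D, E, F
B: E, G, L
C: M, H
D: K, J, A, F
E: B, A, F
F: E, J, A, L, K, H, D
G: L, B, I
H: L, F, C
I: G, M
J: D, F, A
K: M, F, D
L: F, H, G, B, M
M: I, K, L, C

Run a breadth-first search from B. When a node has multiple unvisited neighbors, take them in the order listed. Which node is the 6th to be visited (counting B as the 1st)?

F

Visit B; enqueue E, G, L → queue [E, G, L]
Visit E; enqueue A, F → queue [G, L, A, F]
Visit G; enqueue I → queue [L, A, F, I]
Visit L; enqueue H, M → queue [A, F, I, H, M]
Visit A; enqueue J, D → queue [F, I, H, M, J, D]
Visit F; enqueue K → queue [I, H, M, J, D, K]
Visit I → queue [H, M, J, D, K]
Visit H; enqueue C → queue [M, J, D, K, C]
Visit M → queue [J, D, K, C]
Visit J → queue [D, K, C]
Visit D → queue [K, C]
Visit K → queue [C]
Visit C → queue []

Visit order: B, E, G, L, A, F, I, H, M, J, D, K, C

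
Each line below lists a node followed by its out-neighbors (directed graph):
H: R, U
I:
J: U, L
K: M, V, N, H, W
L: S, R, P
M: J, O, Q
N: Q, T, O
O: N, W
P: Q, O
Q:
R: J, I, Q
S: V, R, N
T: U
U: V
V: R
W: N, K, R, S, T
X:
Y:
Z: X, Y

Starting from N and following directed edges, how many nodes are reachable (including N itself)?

BFS from N visits: N, O, Q, T, W, U, K, R, S, V, H, M, I, J, L, P
Reachable nodes: 16 of 19 total.

16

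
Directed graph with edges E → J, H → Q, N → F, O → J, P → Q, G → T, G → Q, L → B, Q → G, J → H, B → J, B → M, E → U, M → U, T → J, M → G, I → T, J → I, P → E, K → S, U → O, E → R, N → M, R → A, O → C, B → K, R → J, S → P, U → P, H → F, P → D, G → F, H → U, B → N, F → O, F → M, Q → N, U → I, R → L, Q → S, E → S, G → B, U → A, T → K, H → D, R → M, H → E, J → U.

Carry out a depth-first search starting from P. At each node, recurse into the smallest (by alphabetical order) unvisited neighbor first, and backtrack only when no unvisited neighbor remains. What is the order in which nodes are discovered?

P, D, E, J, H, F, M, G, B, K, S, N, Q, T, U, A, I, O, C, R, L

Visit P
P → D
P → E
E → J
J → H
H → F
F → M
M → G
G → B
B → K
K → S
B → N
G → Q
G → T
M → U
U → A
U → I
U → O
O → C
E → R
R → L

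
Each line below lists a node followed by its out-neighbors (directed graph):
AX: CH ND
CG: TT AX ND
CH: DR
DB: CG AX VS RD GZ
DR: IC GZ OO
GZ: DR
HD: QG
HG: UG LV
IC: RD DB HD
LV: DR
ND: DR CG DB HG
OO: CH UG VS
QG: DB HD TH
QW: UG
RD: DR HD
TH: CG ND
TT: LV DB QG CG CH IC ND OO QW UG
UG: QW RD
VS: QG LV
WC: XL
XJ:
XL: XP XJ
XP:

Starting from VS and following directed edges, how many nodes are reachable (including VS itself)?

19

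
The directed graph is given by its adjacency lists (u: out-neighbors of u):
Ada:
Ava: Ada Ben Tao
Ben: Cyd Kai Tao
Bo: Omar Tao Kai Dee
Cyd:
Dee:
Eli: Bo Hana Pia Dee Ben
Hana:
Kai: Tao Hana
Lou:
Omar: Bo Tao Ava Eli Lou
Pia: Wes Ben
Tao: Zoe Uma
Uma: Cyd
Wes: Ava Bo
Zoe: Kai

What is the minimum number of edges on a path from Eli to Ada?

Level 0: Eli
Level 1: Ben, Bo, Dee, Hana, Pia
Level 2: Cyd, Kai, Omar, Tao, Wes
Level 3: Ava, Lou, Uma, Zoe
Level 4: Ada
Ada first appears at level 4.

4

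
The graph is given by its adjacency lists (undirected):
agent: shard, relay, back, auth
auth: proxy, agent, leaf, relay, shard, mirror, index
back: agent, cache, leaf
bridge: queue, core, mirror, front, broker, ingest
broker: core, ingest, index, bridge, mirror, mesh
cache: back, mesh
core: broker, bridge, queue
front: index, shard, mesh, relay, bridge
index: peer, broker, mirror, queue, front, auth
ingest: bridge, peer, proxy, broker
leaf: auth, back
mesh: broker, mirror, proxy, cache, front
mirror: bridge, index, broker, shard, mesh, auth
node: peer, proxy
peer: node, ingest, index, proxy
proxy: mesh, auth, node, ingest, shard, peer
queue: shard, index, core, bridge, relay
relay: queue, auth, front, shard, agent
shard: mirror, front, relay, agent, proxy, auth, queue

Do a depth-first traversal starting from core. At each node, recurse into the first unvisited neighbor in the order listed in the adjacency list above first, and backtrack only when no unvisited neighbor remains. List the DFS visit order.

core, broker, ingest, bridge, queue, shard, mirror, index, peer, node, proxy, mesh, cache, back, agent, relay, auth, leaf, front

Visit core
core → broker
broker → ingest
ingest → bridge
bridge → queue
queue → shard
shard → mirror
mirror → index
index → peer
peer → node
node → proxy
proxy → mesh
mesh → cache
cache → back
back → agent
agent → relay
relay → auth
auth → leaf
relay → front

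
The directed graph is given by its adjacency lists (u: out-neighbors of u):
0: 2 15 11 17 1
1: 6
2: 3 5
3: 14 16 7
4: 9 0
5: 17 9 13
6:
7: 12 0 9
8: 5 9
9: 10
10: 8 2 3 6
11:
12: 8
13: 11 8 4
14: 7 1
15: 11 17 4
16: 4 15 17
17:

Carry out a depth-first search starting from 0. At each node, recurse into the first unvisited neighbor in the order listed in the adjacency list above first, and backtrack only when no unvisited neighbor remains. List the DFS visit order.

Visit 0
0 → 2
2 → 3
3 → 14
14 → 7
7 → 12
12 → 8
8 → 5
5 → 17
5 → 9
9 → 10
10 → 6
5 → 13
13 → 11
13 → 4
14 → 1
3 → 16
16 → 15

0, 2, 3, 14, 7, 12, 8, 5, 17, 9, 10, 6, 13, 11, 4, 1, 16, 15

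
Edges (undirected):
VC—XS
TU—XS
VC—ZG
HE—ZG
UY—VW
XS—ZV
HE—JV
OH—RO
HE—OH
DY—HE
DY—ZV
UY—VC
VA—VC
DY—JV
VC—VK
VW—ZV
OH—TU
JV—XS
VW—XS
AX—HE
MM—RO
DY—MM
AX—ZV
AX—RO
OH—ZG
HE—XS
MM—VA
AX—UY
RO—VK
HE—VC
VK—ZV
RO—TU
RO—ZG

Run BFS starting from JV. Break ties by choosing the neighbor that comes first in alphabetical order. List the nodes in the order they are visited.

JV DY HE XS MM ZV AX OH VC ZG TU VW RO VA VK UY

Visit JV; enqueue DY, HE, XS → queue [DY, HE, XS]
Visit DY; enqueue MM, ZV → queue [HE, XS, MM, ZV]
Visit HE; enqueue AX, OH, VC, ZG → queue [XS, MM, ZV, AX, OH, VC, ZG]
Visit XS; enqueue TU, VW → queue [MM, ZV, AX, OH, VC, ZG, TU, VW]
Visit MM; enqueue RO, VA → queue [ZV, AX, OH, VC, ZG, TU, VW, RO, VA]
Visit ZV; enqueue VK → queue [AX, OH, VC, ZG, TU, VW, RO, VA, VK]
Visit AX; enqueue UY → queue [OH, VC, ZG, TU, VW, RO, VA, VK, UY]
Visit OH → queue [VC, ZG, TU, VW, RO, VA, VK, UY]
Visit VC → queue [ZG, TU, VW, RO, VA, VK, UY]
Visit ZG → queue [TU, VW, RO, VA, VK, UY]
Visit TU → queue [VW, RO, VA, VK, UY]
Visit VW → queue [RO, VA, VK, UY]
Visit RO → queue [VA, VK, UY]
Visit VA → queue [VK, UY]
Visit VK → queue [UY]
Visit UY → queue []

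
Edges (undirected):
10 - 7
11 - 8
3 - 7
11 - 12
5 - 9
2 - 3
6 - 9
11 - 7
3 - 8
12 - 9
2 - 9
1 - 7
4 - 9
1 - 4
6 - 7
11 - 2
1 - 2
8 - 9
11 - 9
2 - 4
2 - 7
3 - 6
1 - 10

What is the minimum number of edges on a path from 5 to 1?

Level 0: 5
Level 1: 9
Level 2: 2, 4, 6, 8, 11, 12
Level 3: 1, 3, 7
Level 4: 10
1 first appears at level 3.

3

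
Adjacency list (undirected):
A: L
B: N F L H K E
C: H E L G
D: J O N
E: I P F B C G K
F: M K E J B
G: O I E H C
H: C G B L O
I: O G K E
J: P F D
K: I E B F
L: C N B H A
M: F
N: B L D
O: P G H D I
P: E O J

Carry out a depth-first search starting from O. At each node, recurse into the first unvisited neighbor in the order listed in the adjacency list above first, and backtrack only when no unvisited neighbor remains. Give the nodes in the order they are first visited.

Visit O
O → P
P → E
E → I
I → G
G → H
H → C
C → L
L → N
N → B
B → F
F → M
F → K
F → J
J → D
L → A

O, P, E, I, G, H, C, L, N, B, F, M, K, J, D, A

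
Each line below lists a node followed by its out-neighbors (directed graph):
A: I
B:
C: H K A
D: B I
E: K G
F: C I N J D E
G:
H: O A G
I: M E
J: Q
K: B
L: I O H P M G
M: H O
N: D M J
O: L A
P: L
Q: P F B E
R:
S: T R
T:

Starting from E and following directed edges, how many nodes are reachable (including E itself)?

4

BFS from E visits: E, K, G, B
Reachable nodes: 4 of 20 total.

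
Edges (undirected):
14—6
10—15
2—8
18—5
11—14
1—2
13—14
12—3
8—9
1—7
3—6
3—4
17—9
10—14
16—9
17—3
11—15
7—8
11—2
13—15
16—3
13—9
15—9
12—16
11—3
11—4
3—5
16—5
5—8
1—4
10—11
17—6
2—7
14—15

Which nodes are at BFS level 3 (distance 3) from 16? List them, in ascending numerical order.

Level 0: 16
Level 1: 3, 5, 9, 12
Level 2: 4, 6, 8, 11, 13, 15, 17, 18
Level 3: 1, 2, 7, 10, 14

1, 2, 7, 10, 14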